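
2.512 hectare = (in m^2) 2.512e+04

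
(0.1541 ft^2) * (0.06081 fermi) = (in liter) 8.706e-16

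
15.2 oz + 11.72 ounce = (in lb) 1.682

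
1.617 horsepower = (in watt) 1206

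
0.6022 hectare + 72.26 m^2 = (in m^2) 6094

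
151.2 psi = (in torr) 7819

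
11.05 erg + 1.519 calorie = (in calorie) 1.519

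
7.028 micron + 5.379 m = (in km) 0.005379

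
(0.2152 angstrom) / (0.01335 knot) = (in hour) 8.704e-13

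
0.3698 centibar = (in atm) 0.00365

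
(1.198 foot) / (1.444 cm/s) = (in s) 25.29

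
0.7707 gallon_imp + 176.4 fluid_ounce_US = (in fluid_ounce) 294.9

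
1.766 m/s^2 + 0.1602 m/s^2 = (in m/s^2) 1.926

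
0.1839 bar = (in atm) 0.1815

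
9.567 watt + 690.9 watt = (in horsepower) 0.9393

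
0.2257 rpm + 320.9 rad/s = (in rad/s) 320.9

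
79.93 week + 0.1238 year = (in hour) 1.451e+04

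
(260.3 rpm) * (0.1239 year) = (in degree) 6.102e+09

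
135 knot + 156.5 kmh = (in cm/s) 1.129e+04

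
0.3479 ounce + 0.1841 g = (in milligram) 1.005e+04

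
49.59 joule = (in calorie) 11.85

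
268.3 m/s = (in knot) 521.5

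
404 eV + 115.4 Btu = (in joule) 1.218e+05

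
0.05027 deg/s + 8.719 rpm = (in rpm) 8.727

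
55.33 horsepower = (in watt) 4.126e+04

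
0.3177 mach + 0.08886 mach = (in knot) 269.1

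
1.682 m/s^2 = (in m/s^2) 1.682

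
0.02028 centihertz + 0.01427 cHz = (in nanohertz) 3.455e+05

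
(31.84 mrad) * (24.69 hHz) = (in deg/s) 4504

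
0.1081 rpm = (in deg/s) 0.6486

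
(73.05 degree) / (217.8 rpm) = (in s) 0.0559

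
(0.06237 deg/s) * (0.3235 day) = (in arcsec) 6.276e+06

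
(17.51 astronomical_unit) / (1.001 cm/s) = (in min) 4.361e+12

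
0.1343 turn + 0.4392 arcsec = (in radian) 0.8438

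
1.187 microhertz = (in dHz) 1.187e-05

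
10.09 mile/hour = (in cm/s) 451.1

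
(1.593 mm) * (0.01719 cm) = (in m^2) 2.738e-07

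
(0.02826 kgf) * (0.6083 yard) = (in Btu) 0.0001461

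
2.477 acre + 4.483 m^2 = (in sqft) 1.079e+05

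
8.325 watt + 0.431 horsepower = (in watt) 329.7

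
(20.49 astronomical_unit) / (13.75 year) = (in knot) 1.374e+04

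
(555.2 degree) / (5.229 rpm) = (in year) 5.611e-07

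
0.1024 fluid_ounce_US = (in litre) 0.003028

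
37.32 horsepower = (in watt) 2.783e+04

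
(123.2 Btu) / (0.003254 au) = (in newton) 0.000267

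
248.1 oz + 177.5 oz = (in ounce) 425.6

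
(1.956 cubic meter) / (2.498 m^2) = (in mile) 0.0004866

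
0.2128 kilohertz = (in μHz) 2.128e+08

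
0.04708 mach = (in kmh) 57.71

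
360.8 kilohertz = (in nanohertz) 3.608e+14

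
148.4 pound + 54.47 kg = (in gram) 1.218e+05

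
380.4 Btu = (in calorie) 9.592e+04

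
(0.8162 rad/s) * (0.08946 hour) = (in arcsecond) 5.422e+07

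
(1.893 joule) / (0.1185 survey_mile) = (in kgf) 0.001012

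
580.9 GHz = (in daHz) 5.809e+10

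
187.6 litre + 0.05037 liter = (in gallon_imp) 41.28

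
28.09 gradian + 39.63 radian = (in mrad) 4.007e+04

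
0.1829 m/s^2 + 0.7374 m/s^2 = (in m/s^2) 0.9203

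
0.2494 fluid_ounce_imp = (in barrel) 4.457e-05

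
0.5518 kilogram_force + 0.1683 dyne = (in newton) 5.411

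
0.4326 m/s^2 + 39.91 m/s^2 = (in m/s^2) 40.34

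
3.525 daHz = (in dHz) 352.5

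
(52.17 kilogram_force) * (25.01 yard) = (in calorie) 2796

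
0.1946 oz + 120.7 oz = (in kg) 3.427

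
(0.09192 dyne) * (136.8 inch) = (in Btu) 3.027e-09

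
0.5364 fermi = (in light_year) 5.67e-32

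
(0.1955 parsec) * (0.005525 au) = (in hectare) 4.986e+20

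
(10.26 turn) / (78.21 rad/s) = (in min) 0.01374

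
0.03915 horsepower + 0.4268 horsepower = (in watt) 347.5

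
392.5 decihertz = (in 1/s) 39.25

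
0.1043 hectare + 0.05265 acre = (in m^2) 1256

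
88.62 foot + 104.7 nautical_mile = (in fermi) 1.939e+20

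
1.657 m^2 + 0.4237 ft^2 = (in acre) 0.0004192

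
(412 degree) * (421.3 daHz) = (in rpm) 2.893e+05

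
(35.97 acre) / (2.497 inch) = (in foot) 7.53e+06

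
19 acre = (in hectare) 7.689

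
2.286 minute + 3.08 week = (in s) 1.863e+06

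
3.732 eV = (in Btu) 5.667e-22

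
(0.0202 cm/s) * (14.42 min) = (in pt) 495.4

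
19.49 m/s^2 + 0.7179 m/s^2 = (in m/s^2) 20.21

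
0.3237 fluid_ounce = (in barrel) 6.021e-05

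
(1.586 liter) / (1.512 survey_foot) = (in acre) 8.504e-07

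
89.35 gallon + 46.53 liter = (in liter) 384.8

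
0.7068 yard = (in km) 0.0006463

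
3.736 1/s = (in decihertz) 37.36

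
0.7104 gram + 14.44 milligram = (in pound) 0.001598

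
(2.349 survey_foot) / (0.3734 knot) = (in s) 3.727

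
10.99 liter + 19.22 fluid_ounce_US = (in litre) 11.56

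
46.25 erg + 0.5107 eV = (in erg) 46.25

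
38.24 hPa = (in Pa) 3824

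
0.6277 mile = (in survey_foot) 3314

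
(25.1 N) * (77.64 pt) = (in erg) 6.875e+06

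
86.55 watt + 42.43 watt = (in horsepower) 0.173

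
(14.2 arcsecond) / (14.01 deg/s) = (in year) 8.928e-12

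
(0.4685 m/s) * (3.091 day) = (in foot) 4.105e+05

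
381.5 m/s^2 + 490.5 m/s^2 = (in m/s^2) 872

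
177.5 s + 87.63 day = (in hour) 2103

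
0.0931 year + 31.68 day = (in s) 5.673e+06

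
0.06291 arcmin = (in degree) 0.001048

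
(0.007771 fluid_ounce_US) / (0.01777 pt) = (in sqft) 0.3946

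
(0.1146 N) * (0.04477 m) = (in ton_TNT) 1.226e-12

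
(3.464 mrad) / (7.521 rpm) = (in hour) 1.222e-06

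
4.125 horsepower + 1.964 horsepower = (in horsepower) 6.089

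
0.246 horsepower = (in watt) 183.4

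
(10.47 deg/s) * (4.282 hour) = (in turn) 448.3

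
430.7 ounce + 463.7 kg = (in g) 4.759e+05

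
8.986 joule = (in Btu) 0.008517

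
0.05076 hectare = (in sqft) 5464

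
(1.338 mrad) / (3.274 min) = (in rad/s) 6.811e-06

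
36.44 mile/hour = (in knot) 31.67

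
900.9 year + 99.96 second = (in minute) 4.735e+08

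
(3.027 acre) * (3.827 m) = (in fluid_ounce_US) 1.585e+09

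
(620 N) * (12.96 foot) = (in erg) 2.449e+10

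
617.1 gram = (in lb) 1.36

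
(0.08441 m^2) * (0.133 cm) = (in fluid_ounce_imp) 3.951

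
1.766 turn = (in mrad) 1.11e+04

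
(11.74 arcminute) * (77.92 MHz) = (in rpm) 2.541e+06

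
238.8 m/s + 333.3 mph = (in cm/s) 3.878e+04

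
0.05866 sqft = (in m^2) 0.00545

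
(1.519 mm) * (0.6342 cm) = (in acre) 2.38e-09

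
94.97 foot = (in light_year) 3.06e-15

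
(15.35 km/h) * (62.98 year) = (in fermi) 8.469e+24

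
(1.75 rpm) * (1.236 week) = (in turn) 2.18e+04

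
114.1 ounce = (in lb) 7.131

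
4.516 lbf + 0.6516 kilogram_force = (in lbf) 5.953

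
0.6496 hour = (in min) 38.98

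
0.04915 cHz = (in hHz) 4.915e-06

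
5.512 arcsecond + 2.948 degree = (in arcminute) 177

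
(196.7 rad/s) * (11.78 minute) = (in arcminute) 4.779e+08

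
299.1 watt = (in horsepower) 0.4011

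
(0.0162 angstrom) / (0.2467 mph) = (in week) 2.429e-17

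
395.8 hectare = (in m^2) 3.958e+06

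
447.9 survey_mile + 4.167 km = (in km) 725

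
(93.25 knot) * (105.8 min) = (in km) 304.5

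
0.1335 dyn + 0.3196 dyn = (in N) 4.531e-06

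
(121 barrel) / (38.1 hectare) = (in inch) 0.001988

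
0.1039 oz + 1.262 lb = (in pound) 1.268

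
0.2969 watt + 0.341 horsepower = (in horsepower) 0.3414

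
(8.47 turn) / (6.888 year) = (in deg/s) 1.404e-05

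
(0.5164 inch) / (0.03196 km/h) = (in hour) 0.0004104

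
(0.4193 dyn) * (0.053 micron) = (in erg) 2.222e-06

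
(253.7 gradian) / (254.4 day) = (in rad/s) 1.813e-07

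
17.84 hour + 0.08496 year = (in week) 4.536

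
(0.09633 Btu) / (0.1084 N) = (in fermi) 9.376e+17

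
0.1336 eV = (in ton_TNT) 5.116e-30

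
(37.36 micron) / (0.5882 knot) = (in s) 0.0001235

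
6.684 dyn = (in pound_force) 1.503e-05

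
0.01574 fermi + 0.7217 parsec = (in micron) 2.227e+22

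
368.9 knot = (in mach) 0.5574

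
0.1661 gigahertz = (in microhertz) 1.661e+14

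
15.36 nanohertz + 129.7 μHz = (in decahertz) 1.297e-05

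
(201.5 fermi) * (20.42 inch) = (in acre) 2.583e-17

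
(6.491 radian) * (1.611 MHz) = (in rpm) 9.986e+07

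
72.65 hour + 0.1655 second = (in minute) 4359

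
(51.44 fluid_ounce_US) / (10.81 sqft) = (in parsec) 4.909e-20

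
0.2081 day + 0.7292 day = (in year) 0.002568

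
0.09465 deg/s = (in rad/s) 0.001652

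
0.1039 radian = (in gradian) 6.614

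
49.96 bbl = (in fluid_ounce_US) 2.686e+05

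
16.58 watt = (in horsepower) 0.02223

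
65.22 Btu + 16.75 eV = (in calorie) 1.645e+04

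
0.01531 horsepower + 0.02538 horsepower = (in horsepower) 0.04069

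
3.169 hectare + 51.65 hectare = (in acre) 135.5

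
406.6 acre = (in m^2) 1.645e+06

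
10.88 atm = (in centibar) 1102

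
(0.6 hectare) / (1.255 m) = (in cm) 4.781e+05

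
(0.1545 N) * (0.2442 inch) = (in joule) 0.0009583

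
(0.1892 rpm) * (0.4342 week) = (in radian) 5203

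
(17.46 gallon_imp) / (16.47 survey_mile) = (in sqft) 3.223e-05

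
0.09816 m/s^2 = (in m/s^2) 0.09816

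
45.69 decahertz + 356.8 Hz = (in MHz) 0.0008137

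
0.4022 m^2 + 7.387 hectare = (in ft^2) 7.951e+05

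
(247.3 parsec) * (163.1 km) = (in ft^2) 1.34e+25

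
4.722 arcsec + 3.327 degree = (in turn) 0.009245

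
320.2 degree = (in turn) 0.8894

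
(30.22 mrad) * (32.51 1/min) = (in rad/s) 0.01637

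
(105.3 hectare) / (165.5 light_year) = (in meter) 6.725e-13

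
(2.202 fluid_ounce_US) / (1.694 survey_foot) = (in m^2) 0.0001261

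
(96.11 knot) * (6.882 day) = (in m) 2.94e+07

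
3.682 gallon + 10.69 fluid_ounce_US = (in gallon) 3.766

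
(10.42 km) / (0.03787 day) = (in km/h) 11.46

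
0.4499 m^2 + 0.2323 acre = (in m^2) 940.5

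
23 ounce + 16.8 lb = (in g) 8272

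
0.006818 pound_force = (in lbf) 0.006818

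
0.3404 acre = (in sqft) 1.483e+04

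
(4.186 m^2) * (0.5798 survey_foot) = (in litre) 739.8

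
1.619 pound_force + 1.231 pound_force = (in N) 12.68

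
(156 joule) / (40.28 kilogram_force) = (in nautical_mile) 0.0002132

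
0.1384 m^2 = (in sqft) 1.49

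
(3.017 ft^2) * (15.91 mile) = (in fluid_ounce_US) 2.427e+08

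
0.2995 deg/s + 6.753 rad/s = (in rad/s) 6.758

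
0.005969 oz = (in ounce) 0.005969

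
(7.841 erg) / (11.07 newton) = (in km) 7.083e-11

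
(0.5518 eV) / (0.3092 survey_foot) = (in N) 9.381e-19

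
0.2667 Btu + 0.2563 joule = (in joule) 281.6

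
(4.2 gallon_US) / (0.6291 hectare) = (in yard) 2.764e-06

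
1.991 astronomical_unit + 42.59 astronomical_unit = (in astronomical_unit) 44.58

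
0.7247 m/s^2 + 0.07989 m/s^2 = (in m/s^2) 0.8046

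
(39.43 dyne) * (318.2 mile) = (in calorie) 48.26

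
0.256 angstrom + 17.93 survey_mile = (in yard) 3.156e+04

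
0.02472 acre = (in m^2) 100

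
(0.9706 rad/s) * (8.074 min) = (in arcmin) 1.616e+06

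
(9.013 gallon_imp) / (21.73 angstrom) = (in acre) 4659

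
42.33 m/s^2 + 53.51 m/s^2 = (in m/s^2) 95.84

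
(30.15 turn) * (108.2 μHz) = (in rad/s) 0.0205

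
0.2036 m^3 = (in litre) 203.6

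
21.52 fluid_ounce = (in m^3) 0.0006364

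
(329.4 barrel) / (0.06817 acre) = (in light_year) 2.007e-17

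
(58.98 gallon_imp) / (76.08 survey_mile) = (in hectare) 2.19e-10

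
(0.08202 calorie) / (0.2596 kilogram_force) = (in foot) 0.4423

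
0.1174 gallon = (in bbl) 0.002795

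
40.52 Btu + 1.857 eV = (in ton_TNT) 1.022e-05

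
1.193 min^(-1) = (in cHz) 1.988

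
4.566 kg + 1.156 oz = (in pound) 10.14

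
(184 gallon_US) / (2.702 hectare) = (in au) 1.723e-16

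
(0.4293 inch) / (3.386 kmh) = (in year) 3.676e-10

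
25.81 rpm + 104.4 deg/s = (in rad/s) 4.525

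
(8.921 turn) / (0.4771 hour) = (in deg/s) 1.87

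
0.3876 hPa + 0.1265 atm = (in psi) 1.865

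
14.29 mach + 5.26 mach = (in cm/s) 6.657e+05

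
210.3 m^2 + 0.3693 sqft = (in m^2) 210.3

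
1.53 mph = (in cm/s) 68.4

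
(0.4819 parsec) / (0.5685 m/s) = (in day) 3.027e+11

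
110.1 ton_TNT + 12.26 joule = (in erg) 4.607e+18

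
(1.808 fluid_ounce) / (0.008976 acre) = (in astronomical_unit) 9.84e-18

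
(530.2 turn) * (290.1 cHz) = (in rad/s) 9664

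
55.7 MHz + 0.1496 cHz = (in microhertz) 5.57e+13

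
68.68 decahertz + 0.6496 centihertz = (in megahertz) 0.0006868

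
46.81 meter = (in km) 0.04681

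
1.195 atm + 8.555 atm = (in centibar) 987.9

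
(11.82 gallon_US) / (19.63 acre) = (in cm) 5.632e-05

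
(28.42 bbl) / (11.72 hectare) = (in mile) 2.396e-08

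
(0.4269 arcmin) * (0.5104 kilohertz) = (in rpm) 0.6052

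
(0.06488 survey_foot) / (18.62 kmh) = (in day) 4.425e-08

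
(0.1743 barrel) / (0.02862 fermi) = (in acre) 2.393e+11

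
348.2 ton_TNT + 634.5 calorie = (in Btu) 1.381e+09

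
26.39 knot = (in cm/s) 1358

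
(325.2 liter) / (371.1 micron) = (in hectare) 0.08763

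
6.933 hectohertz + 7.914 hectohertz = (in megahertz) 0.001485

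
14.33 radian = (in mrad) 1.433e+04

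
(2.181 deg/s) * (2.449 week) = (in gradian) 3.589e+06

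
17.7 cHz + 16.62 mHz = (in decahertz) 0.01936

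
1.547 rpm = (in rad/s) 0.162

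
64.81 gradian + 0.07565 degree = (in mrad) 1019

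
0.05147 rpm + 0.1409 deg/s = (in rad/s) 0.007849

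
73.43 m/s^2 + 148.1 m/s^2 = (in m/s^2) 221.5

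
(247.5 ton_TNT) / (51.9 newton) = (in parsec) 6.466e-07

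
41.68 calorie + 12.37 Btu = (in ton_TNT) 3.161e-06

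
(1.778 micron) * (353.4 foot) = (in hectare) 1.915e-08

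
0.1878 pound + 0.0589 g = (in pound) 0.1879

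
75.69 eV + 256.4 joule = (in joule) 256.4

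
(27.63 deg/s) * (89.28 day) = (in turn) 5.92e+05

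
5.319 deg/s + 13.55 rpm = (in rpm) 14.44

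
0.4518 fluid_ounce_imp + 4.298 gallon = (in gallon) 4.301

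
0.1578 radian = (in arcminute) 542.5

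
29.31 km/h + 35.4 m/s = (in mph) 97.4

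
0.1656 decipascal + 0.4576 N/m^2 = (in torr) 0.003556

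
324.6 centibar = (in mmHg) 2435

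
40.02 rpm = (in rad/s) 4.191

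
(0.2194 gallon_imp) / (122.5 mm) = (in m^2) 0.008142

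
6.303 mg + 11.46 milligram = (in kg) 1.776e-05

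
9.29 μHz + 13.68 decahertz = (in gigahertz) 1.368e-07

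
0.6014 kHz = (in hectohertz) 6.014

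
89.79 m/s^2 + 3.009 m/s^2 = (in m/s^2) 92.8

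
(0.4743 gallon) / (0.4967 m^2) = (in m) 0.003615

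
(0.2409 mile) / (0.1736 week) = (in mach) 1.084e-05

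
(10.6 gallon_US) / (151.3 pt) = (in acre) 0.0001858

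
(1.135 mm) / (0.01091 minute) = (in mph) 0.003879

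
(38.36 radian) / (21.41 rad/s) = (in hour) 0.0004977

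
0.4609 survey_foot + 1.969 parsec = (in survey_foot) 1.993e+17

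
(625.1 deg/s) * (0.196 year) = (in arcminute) 2.318e+11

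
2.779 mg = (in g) 0.002779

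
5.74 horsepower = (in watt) 4280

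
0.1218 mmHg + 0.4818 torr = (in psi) 0.01167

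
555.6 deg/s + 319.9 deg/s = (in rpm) 145.9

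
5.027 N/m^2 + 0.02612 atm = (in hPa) 26.52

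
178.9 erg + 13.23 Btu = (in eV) 8.712e+22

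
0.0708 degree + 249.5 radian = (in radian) 249.5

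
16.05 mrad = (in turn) 0.002554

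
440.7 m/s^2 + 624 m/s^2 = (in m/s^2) 1065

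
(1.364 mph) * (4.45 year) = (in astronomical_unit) 0.000572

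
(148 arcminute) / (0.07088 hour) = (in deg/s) 0.009667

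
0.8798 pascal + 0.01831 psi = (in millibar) 1.271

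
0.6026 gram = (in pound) 0.001329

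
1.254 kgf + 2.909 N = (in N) 15.21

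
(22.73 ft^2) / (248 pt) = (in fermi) 2.414e+16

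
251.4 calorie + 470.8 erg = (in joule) 1052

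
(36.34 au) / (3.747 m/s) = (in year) 4.601e+04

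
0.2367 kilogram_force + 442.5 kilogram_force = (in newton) 4342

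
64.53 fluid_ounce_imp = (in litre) 1.833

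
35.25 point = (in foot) 0.0408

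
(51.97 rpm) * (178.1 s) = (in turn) 154.3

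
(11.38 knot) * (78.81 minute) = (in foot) 9.082e+04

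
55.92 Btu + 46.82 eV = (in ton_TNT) 1.41e-05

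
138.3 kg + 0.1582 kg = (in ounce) 4884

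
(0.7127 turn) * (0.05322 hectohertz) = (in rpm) 227.6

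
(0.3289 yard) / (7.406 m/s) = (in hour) 1.128e-05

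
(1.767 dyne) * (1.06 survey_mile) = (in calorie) 0.007204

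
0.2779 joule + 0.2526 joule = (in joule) 0.5305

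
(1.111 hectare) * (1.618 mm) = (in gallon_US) 4749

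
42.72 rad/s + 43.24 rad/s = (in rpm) 820.9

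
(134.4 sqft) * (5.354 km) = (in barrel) 4.205e+05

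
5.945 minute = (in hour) 0.09908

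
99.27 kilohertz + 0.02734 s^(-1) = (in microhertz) 9.927e+10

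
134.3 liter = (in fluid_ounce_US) 4541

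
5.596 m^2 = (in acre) 0.001383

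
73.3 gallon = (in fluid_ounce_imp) 9766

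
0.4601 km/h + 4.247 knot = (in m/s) 2.313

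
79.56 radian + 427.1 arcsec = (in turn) 12.66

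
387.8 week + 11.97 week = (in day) 2798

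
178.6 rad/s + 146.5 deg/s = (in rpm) 1730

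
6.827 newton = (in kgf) 0.6962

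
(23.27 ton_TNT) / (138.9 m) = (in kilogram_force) 7.148e+07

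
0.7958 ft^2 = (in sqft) 0.7958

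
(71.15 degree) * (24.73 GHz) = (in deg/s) 1.76e+12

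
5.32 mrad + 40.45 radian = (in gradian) 2575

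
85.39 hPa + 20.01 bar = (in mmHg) 1.507e+04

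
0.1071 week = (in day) 0.7497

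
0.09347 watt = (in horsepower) 0.0001253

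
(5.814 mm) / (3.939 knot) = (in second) 0.002869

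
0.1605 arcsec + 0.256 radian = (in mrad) 256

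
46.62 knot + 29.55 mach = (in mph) 2.256e+04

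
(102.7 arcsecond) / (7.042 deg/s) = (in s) 0.004051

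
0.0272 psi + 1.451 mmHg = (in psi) 0.05526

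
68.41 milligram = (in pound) 0.0001508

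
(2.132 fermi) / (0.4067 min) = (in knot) 1.698e-16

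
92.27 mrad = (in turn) 0.01469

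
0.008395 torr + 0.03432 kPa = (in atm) 0.0003498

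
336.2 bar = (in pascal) 3.362e+07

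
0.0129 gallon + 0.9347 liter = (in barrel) 0.006186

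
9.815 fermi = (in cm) 9.815e-13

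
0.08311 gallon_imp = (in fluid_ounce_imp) 13.3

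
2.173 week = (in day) 15.21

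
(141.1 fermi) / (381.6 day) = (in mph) 9.573e-21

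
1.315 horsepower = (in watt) 980.6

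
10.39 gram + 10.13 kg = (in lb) 22.36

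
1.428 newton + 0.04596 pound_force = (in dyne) 1.632e+05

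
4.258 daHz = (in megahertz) 4.258e-05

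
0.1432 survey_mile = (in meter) 230.5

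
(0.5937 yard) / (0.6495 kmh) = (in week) 4.975e-06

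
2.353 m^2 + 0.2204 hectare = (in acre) 0.5452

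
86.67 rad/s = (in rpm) 827.6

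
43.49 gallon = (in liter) 164.6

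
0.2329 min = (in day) 0.0001617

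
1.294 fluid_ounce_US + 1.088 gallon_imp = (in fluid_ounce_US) 168.5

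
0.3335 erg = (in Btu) 3.161e-11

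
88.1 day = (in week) 12.59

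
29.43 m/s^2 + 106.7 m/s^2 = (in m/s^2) 136.1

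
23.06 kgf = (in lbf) 50.84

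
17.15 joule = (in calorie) 4.099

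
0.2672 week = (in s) 1.616e+05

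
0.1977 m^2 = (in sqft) 2.128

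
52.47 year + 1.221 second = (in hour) 4.596e+05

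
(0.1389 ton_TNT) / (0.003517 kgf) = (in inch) 6.634e+11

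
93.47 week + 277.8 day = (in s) 8.053e+07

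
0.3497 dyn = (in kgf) 3.566e-07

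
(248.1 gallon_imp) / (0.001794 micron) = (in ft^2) 6.767e+09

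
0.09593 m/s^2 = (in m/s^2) 0.09593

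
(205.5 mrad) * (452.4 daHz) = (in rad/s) 929.7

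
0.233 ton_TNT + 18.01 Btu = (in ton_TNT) 0.233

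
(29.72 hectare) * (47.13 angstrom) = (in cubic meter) 0.001401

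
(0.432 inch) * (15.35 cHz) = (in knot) 0.003274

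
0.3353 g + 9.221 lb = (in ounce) 147.5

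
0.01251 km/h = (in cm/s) 0.3475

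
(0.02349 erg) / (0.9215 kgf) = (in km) 2.599e-13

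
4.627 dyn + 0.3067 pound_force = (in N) 1.364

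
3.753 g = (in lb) 0.008274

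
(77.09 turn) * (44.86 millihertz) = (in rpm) 207.5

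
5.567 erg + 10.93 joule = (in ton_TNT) 2.612e-09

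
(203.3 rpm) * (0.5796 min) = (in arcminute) 2.545e+06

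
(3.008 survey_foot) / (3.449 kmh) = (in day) 1.108e-05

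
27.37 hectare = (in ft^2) 2.946e+06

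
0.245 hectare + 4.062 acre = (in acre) 4.667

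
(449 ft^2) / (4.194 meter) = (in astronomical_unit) 6.648e-11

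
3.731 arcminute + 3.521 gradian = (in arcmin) 193.9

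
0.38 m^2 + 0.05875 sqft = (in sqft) 4.149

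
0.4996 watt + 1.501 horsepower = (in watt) 1120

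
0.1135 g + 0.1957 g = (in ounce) 0.01091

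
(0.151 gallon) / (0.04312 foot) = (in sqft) 0.4681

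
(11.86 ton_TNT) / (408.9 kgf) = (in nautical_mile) 6682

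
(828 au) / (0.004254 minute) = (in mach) 1.425e+12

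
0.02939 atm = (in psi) 0.4319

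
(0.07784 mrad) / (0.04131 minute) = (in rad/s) 3.14e-05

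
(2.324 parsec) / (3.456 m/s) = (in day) 2.402e+11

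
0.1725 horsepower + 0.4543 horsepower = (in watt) 467.4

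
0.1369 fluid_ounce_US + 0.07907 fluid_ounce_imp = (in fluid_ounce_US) 0.2129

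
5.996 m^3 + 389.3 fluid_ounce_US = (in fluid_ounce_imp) 2.114e+05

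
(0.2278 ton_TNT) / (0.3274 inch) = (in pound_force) 2.577e+10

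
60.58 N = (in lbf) 13.62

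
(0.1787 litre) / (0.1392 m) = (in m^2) 0.001284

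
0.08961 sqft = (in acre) 2.057e-06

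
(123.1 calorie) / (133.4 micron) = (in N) 3.861e+06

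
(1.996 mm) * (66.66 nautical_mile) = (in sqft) 2652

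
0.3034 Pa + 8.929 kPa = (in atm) 0.08813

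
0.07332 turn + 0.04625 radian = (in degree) 29.05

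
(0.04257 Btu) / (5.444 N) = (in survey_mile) 0.005126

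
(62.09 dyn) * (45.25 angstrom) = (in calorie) 6.715e-13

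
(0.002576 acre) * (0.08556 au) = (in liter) 1.334e+14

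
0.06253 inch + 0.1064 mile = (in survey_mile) 0.1064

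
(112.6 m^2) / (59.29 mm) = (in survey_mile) 1.18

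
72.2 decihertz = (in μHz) 7.22e+06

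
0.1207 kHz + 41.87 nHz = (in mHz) 1.207e+05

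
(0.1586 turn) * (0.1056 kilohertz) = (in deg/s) 6029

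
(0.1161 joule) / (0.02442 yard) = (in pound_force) 1.169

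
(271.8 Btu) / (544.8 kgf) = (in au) 3.588e-10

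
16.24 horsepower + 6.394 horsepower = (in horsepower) 22.63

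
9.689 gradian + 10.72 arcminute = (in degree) 8.899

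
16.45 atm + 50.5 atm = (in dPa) 6.784e+07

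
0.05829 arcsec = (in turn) 4.498e-08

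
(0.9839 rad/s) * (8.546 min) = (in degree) 2.891e+04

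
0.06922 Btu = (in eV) 4.558e+20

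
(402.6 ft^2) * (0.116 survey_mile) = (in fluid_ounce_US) 2.361e+08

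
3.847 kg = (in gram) 3847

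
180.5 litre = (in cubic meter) 0.1805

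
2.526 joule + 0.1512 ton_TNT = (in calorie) 1.512e+08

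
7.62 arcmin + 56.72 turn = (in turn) 56.72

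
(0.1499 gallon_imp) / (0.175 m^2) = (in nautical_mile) 2.103e-06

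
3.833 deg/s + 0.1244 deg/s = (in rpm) 0.6596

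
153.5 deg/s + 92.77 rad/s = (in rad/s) 95.45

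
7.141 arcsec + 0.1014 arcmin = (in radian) 6.412e-05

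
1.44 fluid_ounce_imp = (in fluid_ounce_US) 1.383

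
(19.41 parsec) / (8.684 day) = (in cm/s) 7.983e+13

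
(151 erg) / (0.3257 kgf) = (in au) 3.16e-17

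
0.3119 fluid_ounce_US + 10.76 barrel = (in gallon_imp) 376.3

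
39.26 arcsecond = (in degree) 0.01091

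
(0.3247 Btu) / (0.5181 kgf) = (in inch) 2655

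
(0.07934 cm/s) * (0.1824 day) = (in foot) 41.02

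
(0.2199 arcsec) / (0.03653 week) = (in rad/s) 4.825e-11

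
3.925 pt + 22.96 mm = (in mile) 1.513e-05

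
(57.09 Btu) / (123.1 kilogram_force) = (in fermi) 4.989e+16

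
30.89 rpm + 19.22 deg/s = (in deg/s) 204.6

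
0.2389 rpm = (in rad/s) 0.02502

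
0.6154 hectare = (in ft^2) 6.624e+04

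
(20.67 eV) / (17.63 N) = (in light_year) 1.986e-35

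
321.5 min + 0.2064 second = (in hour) 5.358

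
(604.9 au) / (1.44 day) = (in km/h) 2.618e+09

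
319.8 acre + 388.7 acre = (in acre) 708.5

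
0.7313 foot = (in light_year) 2.356e-17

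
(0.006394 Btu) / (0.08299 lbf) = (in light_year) 1.932e-15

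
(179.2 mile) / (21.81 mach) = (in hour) 0.01079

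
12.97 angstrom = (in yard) 1.418e-09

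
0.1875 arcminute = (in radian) 5.454e-05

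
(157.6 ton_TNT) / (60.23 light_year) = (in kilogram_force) 1.18e-07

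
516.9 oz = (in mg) 1.465e+07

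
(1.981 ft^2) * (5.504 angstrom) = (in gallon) 2.676e-08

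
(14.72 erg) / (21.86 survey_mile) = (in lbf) 9.406e-12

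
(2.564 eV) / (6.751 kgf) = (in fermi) 6.205e-06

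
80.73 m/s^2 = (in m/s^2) 80.73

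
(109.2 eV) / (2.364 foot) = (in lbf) 5.459e-18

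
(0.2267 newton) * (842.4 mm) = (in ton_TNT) 4.564e-11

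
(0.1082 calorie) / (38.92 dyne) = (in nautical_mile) 0.6281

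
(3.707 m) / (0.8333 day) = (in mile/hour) 0.0001152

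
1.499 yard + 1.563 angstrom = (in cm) 137.1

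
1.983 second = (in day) 2.295e-05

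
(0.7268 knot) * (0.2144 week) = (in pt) 1.374e+08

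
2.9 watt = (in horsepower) 0.003889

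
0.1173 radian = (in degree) 6.721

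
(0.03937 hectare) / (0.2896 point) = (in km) 3854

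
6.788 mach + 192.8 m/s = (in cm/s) 2.504e+05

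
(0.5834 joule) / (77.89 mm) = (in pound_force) 1.684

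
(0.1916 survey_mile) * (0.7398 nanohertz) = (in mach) 6.7e-10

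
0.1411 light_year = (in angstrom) 1.335e+25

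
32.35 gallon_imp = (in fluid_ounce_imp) 5176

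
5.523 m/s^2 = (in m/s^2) 5.523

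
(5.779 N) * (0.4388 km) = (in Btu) 2.403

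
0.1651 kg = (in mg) 1.651e+05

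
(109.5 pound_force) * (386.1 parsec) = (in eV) 3.622e+40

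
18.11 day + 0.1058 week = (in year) 0.05165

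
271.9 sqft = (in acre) 0.006242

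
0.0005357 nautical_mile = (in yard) 1.085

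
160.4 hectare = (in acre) 396.4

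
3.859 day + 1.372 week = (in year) 0.03688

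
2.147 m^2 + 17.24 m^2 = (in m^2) 19.39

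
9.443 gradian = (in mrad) 148.3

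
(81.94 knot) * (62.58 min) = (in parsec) 5.129e-12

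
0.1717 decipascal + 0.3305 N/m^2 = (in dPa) 3.477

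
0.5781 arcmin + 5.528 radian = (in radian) 5.528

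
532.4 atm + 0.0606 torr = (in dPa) 5.395e+08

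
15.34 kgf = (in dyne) 1.504e+07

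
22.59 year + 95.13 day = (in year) 22.85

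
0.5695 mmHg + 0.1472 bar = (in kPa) 14.8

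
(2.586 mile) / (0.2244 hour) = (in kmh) 18.55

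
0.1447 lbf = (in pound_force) 0.1447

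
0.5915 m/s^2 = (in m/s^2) 0.5915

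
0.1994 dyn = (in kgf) 2.033e-07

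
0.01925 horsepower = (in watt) 14.35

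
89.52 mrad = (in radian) 0.08952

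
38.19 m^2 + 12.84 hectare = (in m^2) 1.284e+05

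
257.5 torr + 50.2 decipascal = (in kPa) 34.34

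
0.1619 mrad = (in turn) 2.577e-05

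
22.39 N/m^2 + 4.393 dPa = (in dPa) 228.3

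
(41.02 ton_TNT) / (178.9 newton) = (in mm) 9.593e+11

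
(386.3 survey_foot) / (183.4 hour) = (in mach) 5.237e-07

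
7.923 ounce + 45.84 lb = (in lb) 46.34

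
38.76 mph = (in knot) 33.68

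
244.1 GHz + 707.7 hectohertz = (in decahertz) 2.441e+10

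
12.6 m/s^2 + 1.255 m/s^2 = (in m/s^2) 13.86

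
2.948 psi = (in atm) 0.2006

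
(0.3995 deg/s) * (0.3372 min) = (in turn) 0.02245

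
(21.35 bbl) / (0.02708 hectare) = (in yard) 0.01371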